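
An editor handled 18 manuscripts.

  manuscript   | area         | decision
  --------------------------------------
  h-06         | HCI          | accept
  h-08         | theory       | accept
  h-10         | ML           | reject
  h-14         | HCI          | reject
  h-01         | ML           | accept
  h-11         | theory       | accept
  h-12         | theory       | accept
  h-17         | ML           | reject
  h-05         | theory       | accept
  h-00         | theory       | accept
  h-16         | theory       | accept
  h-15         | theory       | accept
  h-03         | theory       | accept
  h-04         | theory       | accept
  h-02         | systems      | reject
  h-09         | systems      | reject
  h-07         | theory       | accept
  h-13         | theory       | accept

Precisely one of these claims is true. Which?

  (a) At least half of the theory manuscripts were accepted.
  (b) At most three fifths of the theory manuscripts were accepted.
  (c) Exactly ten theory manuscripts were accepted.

|A| = 11, |A ∩ B| = 11, |A ∖ B| = 0.
(a) requires |A ∩ B| ≥ |A ∖ B|: true.
(b) requires |A ∩ B| / |A| ≤ 3/5: false.
(c) requires |A ∩ B| = 10: false.

(a)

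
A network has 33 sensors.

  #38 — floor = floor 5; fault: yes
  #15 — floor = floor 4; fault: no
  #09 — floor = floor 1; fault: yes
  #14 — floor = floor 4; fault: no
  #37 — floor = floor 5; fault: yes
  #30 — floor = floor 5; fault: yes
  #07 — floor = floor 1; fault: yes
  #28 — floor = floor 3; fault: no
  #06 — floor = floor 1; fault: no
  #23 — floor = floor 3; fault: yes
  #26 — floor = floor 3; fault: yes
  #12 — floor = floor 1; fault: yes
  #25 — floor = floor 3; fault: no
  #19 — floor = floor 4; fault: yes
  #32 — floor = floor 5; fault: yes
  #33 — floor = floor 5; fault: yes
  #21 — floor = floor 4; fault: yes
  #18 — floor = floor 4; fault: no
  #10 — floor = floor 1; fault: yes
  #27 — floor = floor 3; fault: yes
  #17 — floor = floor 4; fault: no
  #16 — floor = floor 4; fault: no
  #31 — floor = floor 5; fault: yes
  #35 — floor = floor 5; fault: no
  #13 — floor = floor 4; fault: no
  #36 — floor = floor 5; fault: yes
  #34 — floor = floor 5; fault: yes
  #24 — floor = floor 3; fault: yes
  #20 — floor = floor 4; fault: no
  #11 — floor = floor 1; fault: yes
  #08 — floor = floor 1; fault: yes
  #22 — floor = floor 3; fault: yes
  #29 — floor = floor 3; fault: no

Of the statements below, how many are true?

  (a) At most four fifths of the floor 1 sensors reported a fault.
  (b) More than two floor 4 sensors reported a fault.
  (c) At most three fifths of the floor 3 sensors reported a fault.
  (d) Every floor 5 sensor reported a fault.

0

(a) floor 1: |A| = 7, |A ∩ B| = 6; needs |A ∩ B| / |A| ≤ 4/5 — false.
(b) floor 4: |A| = 9, |A ∩ B| = 2; needs |A ∩ B| > 2 — false.
(c) floor 3: |A| = 8, |A ∩ B| = 5; needs |A ∩ B| / |A| ≤ 3/5 — false.
(d) floor 5: |A| = 9, |A ∩ B| = 8; needs A ⊆ B, i.e. every element of A is in B (|A ∖ B| = 0) — false.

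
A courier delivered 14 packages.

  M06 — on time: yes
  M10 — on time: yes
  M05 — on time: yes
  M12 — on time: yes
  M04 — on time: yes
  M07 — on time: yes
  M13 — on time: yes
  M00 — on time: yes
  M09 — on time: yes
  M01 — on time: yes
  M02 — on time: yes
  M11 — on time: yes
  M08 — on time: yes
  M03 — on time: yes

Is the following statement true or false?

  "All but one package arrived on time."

The determiner here denotes the relation: |A ∖ B| = 1.
A (the restrictor) = {M06, M10, M05, M12, M04, M07, M13, M00, M09, M01, M02, M11, M08, M03}, |A| = 14.
A ∖ B = {}, so |A ∖ B| = 0.
|A ∖ B| = 0, so the statement is false.

False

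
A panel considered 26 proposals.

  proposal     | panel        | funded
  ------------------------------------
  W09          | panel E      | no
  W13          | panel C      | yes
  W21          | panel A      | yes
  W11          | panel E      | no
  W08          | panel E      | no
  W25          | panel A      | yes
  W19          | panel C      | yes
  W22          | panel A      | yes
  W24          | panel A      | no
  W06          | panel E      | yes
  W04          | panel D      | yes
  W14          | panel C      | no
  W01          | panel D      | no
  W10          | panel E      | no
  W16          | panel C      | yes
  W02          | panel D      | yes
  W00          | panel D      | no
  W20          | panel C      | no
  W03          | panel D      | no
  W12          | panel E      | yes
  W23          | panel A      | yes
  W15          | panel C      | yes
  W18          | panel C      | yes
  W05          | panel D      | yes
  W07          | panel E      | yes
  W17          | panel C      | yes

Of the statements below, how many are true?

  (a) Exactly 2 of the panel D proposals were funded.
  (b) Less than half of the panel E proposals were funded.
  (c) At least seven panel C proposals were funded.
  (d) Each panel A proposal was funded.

(a) panel D: |A| = 6, |A ∩ B| = 3; needs |A ∩ B| = 2 — false.
(b) panel E: |A| = 7, |A ∩ B| = 3; needs |A ∩ B| < |A ∖ B| — true.
(c) panel C: |A| = 8, |A ∩ B| = 6; needs |A ∩ B| ≥ 7 — false.
(d) panel A: |A| = 5, |A ∩ B| = 4; needs A ⊆ B, i.e. every element of A is in B (|A ∖ B| = 0) — false.

1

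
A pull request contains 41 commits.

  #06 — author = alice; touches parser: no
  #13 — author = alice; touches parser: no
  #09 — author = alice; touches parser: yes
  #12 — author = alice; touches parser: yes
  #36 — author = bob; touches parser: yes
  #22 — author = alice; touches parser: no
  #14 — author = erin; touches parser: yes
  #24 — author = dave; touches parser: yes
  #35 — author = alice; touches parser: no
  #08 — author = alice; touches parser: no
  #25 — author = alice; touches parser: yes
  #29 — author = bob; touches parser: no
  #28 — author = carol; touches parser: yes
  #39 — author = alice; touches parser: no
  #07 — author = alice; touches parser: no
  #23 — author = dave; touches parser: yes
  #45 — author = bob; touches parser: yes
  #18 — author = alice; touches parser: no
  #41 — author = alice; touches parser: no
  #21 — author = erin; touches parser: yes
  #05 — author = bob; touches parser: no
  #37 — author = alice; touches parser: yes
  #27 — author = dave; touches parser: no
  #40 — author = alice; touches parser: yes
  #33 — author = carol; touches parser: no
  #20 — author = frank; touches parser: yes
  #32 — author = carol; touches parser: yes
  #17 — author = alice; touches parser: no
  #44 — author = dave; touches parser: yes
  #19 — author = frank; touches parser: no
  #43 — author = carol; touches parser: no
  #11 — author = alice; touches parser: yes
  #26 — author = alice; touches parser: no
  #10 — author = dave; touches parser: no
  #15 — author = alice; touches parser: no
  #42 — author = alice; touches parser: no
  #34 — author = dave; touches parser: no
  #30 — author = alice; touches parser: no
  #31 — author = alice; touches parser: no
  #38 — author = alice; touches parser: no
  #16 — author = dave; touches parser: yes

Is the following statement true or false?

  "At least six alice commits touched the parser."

'At least six alice commits touched the parser' holds iff |A ∩ B| ≥ 6.
|A| = 22, |A ∩ B| = 6, |A ∖ B| = 16.
|A ∩ B| = 6, so the statement is true.

True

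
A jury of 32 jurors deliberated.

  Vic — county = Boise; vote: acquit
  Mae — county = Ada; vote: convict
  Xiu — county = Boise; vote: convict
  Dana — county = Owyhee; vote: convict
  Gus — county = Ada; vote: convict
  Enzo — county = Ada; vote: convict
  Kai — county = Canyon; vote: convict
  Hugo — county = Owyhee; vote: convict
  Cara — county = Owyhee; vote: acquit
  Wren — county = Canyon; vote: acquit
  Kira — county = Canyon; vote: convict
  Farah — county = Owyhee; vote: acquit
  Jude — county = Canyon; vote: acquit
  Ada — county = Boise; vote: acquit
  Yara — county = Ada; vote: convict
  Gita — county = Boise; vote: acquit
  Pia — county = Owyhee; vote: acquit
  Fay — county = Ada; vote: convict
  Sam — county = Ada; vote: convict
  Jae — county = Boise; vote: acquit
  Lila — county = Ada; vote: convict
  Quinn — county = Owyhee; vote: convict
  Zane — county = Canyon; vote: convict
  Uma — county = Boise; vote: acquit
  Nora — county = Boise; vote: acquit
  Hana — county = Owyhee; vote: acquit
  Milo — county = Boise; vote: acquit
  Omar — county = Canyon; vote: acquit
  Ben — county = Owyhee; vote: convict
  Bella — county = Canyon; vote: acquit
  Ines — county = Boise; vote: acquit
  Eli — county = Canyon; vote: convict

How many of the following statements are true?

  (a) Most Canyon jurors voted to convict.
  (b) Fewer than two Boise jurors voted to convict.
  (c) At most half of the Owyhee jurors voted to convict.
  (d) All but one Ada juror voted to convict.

(a) Canyon: |A| = 8, |A ∩ B| = 4; needs |A ∩ B| > |A ∖ B| — false.
(b) Boise: |A| = 9, |A ∩ B| = 1; needs |A ∩ B| < 2 — true.
(c) Owyhee: |A| = 8, |A ∩ B| = 4; needs |A ∩ B| ≤ |A ∖ B| — true.
(d) Ada: |A| = 7, |A ∩ B| = 7; needs |A ∖ B| = 1 — false.

2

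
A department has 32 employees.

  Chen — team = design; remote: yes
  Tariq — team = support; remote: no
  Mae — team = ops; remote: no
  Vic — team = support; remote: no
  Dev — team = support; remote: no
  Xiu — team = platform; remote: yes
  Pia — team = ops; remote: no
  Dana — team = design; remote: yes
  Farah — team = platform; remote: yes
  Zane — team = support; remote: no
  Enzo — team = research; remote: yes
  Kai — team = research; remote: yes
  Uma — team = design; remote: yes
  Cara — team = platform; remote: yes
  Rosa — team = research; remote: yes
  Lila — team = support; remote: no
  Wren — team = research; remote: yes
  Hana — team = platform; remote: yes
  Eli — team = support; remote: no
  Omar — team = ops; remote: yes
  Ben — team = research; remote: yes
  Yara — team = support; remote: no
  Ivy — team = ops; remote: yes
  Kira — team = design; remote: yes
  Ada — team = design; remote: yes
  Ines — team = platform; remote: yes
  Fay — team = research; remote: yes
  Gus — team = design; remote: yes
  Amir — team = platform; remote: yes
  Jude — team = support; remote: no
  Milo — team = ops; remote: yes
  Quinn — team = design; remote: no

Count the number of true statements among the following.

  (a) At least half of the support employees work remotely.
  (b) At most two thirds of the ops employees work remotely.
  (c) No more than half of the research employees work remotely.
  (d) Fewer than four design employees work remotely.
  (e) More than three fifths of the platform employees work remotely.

(a) support: |A| = 8, |A ∩ B| = 0; needs |A ∩ B| ≥ |A ∖ B| — false.
(b) ops: |A| = 5, |A ∩ B| = 3; needs |A ∩ B| / |A| ≤ 2/3 — true.
(c) research: |A| = 6, |A ∩ B| = 6; needs |A ∩ B| ≤ |A ∖ B| — false.
(d) design: |A| = 7, |A ∩ B| = 6; needs |A ∩ B| < 4 — false.
(e) platform: |A| = 6, |A ∩ B| = 6; needs |A ∩ B| / |A| > 3/5 — true.

2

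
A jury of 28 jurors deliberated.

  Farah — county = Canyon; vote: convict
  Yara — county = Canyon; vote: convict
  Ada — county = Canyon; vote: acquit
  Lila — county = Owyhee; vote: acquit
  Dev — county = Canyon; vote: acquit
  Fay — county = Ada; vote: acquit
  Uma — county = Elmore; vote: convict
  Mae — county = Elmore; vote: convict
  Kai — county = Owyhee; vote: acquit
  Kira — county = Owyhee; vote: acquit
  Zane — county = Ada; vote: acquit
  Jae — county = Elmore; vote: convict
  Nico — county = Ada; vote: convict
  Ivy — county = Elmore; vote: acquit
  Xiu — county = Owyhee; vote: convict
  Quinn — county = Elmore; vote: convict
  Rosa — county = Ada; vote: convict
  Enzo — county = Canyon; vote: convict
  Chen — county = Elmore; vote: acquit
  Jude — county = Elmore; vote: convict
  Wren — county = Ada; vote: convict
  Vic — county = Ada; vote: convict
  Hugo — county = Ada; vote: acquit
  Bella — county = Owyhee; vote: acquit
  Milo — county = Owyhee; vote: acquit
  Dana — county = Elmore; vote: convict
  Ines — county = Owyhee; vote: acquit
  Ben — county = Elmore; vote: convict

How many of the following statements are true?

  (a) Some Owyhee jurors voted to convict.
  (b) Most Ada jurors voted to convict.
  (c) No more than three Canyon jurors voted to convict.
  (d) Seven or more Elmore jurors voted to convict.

4

(a) Owyhee: |A| = 7, |A ∩ B| = 1; needs A ∩ B ≠ ∅ (|A ∩ B| ≥ 1) — true.
(b) Ada: |A| = 7, |A ∩ B| = 4; needs |A ∩ B| > |A ∖ B| — true.
(c) Canyon: |A| = 5, |A ∩ B| = 3; needs |A ∩ B| ≤ 3 — true.
(d) Elmore: |A| = 9, |A ∩ B| = 7; needs |A ∩ B| ≥ 7 — true.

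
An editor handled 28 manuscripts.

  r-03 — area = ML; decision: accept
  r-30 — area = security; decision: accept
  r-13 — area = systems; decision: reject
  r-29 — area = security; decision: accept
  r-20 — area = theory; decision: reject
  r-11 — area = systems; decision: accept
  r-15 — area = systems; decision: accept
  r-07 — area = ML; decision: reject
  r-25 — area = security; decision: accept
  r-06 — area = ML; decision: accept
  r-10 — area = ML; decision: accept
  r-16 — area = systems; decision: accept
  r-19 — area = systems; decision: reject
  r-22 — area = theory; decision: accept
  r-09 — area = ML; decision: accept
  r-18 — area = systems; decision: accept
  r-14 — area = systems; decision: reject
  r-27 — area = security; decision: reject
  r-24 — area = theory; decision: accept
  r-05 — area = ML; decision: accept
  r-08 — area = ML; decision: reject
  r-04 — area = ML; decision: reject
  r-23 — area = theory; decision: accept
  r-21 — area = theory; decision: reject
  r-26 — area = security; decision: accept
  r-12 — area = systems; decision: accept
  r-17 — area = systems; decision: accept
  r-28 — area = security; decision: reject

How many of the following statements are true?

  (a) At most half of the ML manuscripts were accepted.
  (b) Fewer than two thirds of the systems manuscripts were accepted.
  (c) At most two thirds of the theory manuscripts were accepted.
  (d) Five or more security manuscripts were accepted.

(a) ML: |A| = 8, |A ∩ B| = 5; needs |A ∩ B| ≤ |A ∖ B| — false.
(b) systems: |A| = 9, |A ∩ B| = 6; needs |A ∩ B| / |A| < 2/3 — false.
(c) theory: |A| = 5, |A ∩ B| = 3; needs |A ∩ B| / |A| ≤ 2/3 — true.
(d) security: |A| = 6, |A ∩ B| = 4; needs |A ∩ B| ≥ 5 — false.

1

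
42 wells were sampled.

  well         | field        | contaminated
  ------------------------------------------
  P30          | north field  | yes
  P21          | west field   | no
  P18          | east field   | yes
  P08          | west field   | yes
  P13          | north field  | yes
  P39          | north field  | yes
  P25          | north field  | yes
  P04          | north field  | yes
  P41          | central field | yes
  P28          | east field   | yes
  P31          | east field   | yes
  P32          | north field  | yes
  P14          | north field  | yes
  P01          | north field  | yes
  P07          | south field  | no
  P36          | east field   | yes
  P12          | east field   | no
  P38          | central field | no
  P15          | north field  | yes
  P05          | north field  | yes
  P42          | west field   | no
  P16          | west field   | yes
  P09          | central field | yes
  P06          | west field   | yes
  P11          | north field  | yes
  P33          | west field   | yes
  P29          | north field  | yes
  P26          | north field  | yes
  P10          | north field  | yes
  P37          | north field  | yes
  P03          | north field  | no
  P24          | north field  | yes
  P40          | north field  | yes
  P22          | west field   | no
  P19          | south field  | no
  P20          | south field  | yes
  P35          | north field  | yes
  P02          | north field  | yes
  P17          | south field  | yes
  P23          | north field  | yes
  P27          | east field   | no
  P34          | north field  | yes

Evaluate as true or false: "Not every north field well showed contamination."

The determiner here denotes the relation: A ⊄ B (|A ∖ B| ≥ 1).
|A| = 22, |A ∩ B| = 21, |A ∖ B| = 1.
So the statement is true.

True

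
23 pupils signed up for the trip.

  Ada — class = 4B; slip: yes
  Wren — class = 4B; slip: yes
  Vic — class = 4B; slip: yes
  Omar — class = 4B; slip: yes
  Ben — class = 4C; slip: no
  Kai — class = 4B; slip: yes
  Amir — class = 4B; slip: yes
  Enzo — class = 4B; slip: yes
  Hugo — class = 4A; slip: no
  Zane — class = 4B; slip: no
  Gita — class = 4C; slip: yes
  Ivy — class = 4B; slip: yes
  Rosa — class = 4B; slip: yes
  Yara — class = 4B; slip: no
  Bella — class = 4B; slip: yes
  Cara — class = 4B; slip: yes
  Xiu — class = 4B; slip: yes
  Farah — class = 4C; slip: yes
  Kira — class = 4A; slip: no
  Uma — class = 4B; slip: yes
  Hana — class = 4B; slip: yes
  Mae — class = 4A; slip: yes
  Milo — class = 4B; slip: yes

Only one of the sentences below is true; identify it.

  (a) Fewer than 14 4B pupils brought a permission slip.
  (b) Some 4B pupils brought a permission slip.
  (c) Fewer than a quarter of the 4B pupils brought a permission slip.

(b)

|A| = 17, |A ∩ B| = 15, |A ∖ B| = 2.
(a) requires |A ∩ B| < 14: false.
(b) requires A ∩ B ≠ ∅ (|A ∩ B| ≥ 1): true.
(c) requires |A ∩ B| / |A| < 1/4: false.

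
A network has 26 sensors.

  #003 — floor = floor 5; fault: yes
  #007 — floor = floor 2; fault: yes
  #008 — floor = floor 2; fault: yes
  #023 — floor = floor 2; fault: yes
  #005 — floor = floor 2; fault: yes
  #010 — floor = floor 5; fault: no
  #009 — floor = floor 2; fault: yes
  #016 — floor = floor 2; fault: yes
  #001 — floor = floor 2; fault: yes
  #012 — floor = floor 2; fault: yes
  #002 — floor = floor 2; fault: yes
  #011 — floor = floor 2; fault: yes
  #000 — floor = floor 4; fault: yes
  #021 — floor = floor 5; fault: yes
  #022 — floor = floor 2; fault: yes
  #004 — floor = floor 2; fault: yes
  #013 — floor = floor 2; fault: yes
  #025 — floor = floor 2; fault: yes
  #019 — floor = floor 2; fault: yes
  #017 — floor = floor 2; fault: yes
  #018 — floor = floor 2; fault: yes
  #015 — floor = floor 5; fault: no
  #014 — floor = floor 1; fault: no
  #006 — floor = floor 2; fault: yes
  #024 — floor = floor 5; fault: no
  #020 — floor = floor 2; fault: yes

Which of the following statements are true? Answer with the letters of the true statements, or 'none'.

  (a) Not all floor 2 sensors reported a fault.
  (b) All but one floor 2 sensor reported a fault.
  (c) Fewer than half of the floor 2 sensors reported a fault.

|A| = 19, |A ∩ B| = 19, |A ∖ B| = 0.
(a) A ⊄ B (|A ∖ B| ≥ 1): fails.
(b) |A ∖ B| = 1: fails.
(c) |A ∩ B| < |A ∖ B|: fails.

none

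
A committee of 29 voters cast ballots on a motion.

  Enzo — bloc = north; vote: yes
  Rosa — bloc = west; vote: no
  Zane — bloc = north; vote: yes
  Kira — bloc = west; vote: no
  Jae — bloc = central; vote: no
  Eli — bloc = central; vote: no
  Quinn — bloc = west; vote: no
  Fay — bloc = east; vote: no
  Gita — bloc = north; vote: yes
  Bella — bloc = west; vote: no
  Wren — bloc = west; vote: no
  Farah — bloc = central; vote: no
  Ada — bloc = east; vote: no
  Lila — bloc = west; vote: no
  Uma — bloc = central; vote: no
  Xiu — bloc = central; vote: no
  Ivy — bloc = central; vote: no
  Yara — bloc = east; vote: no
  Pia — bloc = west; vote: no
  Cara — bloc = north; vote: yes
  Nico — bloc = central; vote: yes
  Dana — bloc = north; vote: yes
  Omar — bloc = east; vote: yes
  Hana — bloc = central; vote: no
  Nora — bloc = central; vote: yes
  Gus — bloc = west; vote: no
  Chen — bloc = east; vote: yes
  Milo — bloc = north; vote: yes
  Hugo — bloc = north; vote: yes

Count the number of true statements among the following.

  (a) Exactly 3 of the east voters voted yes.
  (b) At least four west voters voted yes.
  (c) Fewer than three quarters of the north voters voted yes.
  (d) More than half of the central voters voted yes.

0

(a) east: |A| = 5, |A ∩ B| = 2; needs |A ∩ B| = 3 — false.
(b) west: |A| = 8, |A ∩ B| = 0; needs |A ∩ B| ≥ 4 — false.
(c) north: |A| = 7, |A ∩ B| = 7; needs |A ∩ B| / |A| < 3/4 — false.
(d) central: |A| = 9, |A ∩ B| = 2; needs |A ∩ B| > |A ∖ B| — false.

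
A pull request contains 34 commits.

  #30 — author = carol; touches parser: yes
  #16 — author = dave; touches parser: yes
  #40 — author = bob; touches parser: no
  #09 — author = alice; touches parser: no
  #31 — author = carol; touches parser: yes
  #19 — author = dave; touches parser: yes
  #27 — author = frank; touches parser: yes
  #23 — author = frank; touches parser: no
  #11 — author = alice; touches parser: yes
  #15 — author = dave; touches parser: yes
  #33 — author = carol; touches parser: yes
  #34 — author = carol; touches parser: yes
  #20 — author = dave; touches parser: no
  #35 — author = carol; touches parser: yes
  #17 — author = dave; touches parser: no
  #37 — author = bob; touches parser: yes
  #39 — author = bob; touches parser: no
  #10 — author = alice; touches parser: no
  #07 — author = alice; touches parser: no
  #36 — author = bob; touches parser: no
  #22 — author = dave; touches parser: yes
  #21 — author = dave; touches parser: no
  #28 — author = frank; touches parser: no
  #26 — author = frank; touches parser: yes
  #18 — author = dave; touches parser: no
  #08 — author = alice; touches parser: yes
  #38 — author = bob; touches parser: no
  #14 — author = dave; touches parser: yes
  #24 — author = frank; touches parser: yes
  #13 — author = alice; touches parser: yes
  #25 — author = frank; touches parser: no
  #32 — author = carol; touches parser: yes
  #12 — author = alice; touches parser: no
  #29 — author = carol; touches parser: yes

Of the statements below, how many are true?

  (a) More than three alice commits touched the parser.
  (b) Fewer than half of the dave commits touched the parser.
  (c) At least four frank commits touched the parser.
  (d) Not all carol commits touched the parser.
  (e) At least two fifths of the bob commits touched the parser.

0

(a) alice: |A| = 7, |A ∩ B| = 3; needs |A ∩ B| > 3 — false.
(b) dave: |A| = 9, |A ∩ B| = 5; needs |A ∩ B| < |A ∖ B| — false.
(c) frank: |A| = 6, |A ∩ B| = 3; needs |A ∩ B| ≥ 4 — false.
(d) carol: |A| = 7, |A ∩ B| = 7; needs A ⊄ B (|A ∖ B| ≥ 1) — false.
(e) bob: |A| = 5, |A ∩ B| = 1; needs |A ∩ B| / |A| ≥ 2/5 — false.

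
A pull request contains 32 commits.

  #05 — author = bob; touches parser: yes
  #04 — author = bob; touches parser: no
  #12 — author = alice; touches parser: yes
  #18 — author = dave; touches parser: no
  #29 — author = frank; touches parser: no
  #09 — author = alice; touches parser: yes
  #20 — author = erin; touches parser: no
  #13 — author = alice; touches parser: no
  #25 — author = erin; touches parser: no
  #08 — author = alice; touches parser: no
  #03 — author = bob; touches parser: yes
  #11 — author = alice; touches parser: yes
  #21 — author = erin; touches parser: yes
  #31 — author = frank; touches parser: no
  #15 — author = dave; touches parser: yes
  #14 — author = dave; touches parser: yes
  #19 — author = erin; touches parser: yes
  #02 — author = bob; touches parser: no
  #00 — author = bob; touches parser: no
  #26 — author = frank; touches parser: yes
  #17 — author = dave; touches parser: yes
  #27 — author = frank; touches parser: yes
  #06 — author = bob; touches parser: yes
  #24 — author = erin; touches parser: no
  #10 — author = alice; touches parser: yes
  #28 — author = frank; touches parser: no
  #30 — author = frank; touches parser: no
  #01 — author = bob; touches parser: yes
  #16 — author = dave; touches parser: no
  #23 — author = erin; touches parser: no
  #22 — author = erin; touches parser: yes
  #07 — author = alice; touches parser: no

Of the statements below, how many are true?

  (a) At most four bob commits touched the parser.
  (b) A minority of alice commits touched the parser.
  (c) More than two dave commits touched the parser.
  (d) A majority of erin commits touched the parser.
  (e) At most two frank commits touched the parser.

3

(a) bob: |A| = 7, |A ∩ B| = 4; needs |A ∩ B| ≤ 4 — true.
(b) alice: |A| = 7, |A ∩ B| = 4; needs |A ∩ B| < |A ∖ B| — false.
(c) dave: |A| = 5, |A ∩ B| = 3; needs |A ∩ B| > 2 — true.
(d) erin: |A| = 7, |A ∩ B| = 3; needs |A ∩ B| > |A ∖ B| — false.
(e) frank: |A| = 6, |A ∩ B| = 2; needs |A ∩ B| ≤ 2 — true.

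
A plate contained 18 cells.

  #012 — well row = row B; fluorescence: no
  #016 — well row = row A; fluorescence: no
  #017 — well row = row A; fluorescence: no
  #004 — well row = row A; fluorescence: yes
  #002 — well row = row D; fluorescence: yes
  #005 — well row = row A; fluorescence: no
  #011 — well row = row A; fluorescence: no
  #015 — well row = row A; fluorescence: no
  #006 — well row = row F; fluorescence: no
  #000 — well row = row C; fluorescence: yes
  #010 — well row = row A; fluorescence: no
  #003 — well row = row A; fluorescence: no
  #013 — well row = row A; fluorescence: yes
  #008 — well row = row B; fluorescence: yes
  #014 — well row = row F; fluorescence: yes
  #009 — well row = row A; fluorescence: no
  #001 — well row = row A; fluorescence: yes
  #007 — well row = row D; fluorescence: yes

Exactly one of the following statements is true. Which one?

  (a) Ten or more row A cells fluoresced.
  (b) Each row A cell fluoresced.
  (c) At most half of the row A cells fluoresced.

(c)

|A| = 11, |A ∩ B| = 3, |A ∖ B| = 8.
(a) requires |A ∩ B| ≥ 10: false.
(b) requires A ⊆ B, i.e. every element of A is in B (|A ∖ B| = 0): false.
(c) requires |A ∩ B| ≤ |A ∖ B|: true.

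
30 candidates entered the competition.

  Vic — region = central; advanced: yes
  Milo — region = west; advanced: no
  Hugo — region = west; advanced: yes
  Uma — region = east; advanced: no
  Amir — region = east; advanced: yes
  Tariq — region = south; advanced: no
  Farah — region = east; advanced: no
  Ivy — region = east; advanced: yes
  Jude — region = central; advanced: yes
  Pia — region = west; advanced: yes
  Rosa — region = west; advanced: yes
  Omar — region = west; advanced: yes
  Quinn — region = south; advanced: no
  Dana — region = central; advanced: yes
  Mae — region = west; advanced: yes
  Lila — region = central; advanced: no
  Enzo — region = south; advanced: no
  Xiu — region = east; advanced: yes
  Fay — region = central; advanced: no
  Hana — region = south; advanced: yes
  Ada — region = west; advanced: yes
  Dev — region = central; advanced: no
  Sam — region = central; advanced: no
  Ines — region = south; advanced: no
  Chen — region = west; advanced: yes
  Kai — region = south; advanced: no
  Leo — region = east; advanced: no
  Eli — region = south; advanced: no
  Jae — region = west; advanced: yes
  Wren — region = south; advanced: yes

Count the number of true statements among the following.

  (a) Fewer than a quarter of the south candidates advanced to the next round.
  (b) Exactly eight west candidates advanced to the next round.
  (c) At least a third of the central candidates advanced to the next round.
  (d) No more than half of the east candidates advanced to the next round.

3

(a) south: |A| = 8, |A ∩ B| = 2; needs |A ∩ B| / |A| < 1/4 — false.
(b) west: |A| = 9, |A ∩ B| = 8; needs |A ∩ B| = 8 — true.
(c) central: |A| = 7, |A ∩ B| = 3; needs |A ∩ B| / |A| ≥ 1/3 — true.
(d) east: |A| = 6, |A ∩ B| = 3; needs |A ∩ B| ≤ |A ∖ B| — true.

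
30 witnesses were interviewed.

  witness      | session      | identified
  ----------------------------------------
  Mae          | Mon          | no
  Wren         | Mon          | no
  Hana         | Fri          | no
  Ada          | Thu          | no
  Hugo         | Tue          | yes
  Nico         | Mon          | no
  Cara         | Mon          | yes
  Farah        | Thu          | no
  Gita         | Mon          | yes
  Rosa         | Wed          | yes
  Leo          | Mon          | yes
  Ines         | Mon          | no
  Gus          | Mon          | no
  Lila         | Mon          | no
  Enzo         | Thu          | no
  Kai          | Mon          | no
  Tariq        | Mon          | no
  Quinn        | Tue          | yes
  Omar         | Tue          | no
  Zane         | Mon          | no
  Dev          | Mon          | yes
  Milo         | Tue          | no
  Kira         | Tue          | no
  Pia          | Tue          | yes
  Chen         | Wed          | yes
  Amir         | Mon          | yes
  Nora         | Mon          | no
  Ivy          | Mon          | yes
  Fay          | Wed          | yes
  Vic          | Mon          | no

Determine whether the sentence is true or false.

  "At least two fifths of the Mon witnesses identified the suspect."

False

Truth condition: |A ∩ B| / |A| ≥ 2/5.
|A| = 17, |A ∩ B| = 6, |A ∖ B| = 11.
|A ∩ B|/|A| = 6/17, so the statement is false.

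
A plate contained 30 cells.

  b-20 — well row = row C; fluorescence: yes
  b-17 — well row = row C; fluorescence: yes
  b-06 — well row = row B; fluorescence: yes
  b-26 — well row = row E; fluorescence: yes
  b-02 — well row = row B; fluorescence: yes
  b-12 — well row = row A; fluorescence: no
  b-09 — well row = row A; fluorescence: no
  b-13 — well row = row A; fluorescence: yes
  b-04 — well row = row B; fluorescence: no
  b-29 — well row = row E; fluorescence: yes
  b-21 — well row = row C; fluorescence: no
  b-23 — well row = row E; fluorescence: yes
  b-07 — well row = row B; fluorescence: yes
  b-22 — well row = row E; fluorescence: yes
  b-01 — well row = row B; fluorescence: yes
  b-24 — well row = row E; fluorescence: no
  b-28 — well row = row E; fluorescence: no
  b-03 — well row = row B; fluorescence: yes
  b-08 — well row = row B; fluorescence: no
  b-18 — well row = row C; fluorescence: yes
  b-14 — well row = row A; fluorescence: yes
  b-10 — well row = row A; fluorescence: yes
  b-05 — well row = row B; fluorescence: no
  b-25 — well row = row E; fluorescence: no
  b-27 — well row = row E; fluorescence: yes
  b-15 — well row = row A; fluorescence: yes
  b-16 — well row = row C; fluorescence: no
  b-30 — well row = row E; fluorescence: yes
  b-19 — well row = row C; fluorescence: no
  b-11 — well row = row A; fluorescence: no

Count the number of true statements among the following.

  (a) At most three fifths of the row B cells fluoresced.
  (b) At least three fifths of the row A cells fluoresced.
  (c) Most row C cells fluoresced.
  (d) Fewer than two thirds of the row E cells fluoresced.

(a) row B: |A| = 8, |A ∩ B| = 5; needs |A ∩ B| / |A| ≤ 3/5 — false.
(b) row A: |A| = 7, |A ∩ B| = 4; needs |A ∩ B| / |A| ≥ 3/5 — false.
(c) row C: |A| = 6, |A ∩ B| = 3; needs |A ∩ B| > |A ∖ B| — false.
(d) row E: |A| = 9, |A ∩ B| = 6; needs |A ∩ B| / |A| < 2/3 — false.

0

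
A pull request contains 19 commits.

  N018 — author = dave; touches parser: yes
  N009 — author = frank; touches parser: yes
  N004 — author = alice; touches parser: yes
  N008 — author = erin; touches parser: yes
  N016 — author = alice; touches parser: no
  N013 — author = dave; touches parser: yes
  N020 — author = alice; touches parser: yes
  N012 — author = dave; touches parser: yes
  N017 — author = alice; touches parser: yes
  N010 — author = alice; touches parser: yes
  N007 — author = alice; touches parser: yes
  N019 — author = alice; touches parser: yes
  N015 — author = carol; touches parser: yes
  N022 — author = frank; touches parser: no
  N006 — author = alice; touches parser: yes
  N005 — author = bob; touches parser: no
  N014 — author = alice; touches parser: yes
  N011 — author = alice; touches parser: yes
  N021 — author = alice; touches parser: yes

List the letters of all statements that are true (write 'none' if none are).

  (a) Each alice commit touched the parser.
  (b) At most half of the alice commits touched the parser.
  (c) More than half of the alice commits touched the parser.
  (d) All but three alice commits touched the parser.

|A| = 11, |A ∩ B| = 10, |A ∖ B| = 1.
(a) A ⊆ B, i.e. every element of A is in B (|A ∖ B| = 0): fails.
(b) |A ∩ B| ≤ |A ∖ B|: fails.
(c) |A ∩ B| > |A ∖ B|: holds.
(d) |A ∖ B| = 3: fails.

(c)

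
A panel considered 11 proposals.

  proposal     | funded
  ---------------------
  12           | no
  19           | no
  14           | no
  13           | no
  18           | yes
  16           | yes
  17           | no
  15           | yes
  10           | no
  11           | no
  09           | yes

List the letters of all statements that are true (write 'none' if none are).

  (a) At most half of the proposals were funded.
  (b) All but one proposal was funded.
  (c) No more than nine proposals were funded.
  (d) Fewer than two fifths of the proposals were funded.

(a), (c), (d)

|A| = 11, |A ∩ B| = 4, |A ∖ B| = 7.
(a) |A ∩ B| ≤ |A ∖ B|: holds.
(b) |A ∖ B| = 1: fails.
(c) |A ∩ B| ≤ 9: holds.
(d) |A ∩ B| / |A| < 2/5: holds.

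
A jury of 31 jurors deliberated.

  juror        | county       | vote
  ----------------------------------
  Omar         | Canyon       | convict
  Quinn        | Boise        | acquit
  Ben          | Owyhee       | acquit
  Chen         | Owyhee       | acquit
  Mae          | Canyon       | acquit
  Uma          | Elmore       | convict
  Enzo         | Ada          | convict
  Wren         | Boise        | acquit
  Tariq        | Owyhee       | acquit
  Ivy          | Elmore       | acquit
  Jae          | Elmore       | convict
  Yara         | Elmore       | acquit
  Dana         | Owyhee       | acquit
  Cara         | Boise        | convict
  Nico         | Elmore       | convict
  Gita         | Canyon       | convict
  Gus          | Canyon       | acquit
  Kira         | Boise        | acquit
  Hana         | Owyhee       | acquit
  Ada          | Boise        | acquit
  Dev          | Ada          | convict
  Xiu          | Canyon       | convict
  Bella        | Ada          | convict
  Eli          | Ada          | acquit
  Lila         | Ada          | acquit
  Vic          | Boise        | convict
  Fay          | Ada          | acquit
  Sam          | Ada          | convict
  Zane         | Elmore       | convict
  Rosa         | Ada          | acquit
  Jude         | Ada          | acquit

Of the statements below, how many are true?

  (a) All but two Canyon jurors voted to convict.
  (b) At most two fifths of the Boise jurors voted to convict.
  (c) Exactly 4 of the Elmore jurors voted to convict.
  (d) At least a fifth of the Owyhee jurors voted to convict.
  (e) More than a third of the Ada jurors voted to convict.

4

(a) Canyon: |A| = 5, |A ∩ B| = 3; needs |A ∖ B| = 2 — true.
(b) Boise: |A| = 6, |A ∩ B| = 2; needs |A ∩ B| / |A| ≤ 2/5 — true.
(c) Elmore: |A| = 6, |A ∩ B| = 4; needs |A ∩ B| = 4 — true.
(d) Owyhee: |A| = 5, |A ∩ B| = 0; needs |A ∩ B| / |A| ≥ 1/5 — false.
(e) Ada: |A| = 9, |A ∩ B| = 4; needs |A ∩ B| / |A| > 1/3 — true.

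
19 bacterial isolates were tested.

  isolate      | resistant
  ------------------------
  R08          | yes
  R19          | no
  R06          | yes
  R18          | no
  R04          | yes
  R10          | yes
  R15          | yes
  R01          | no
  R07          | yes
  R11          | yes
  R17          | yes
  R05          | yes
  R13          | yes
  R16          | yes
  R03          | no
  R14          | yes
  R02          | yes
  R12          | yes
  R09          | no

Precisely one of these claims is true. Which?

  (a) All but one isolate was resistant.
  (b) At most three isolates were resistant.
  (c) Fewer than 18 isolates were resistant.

|A| = 19, |A ∩ B| = 14, |A ∖ B| = 5.
(a) requires |A ∖ B| = 1: false.
(b) requires |A ∩ B| ≤ 3: false.
(c) requires |A ∩ B| < 18: true.

(c)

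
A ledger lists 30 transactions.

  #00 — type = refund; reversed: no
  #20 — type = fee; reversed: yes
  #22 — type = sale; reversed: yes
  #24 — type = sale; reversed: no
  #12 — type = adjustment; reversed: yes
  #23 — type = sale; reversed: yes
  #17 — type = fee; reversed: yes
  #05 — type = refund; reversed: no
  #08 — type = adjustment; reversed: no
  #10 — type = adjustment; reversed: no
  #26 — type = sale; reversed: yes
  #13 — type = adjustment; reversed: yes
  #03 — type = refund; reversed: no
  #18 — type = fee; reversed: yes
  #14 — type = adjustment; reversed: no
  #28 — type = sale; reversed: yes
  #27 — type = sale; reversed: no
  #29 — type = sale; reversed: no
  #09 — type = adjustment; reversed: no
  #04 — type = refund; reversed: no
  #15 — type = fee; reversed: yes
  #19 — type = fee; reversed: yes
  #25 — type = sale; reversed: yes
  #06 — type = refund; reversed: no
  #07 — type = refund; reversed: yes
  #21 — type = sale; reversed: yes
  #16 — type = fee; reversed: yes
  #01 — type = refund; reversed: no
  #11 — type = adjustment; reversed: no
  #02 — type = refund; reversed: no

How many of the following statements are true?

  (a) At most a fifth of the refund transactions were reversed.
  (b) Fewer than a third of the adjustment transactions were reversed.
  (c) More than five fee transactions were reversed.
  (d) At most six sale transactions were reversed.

4

(a) refund: |A| = 8, |A ∩ B| = 1; needs |A ∩ B| / |A| ≤ 1/5 — true.
(b) adjustment: |A| = 7, |A ∩ B| = 2; needs |A ∩ B| / |A| < 1/3 — true.
(c) fee: |A| = 6, |A ∩ B| = 6; needs |A ∩ B| > 5 — true.
(d) sale: |A| = 9, |A ∩ B| = 6; needs |A ∩ B| ≤ 6 — true.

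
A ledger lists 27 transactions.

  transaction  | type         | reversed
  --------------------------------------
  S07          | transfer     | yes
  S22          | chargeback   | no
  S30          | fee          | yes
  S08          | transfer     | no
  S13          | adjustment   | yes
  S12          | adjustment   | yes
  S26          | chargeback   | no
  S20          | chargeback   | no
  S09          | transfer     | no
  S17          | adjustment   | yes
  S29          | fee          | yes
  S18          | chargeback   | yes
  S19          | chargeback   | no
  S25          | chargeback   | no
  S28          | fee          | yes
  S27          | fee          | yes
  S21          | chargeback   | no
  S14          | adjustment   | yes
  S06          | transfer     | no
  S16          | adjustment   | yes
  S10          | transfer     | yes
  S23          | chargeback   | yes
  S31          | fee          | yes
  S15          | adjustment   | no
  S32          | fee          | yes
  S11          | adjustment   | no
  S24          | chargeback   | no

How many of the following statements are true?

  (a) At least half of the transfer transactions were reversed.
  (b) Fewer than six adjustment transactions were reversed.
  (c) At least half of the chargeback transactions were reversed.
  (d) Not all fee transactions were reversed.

1

(a) transfer: |A| = 5, |A ∩ B| = 2; needs |A ∩ B| ≥ |A ∖ B| — false.
(b) adjustment: |A| = 7, |A ∩ B| = 5; needs |A ∩ B| < 6 — true.
(c) chargeback: |A| = 9, |A ∩ B| = 2; needs |A ∩ B| ≥ |A ∖ B| — false.
(d) fee: |A| = 6, |A ∩ B| = 6; needs A ⊄ B (|A ∖ B| ≥ 1) — false.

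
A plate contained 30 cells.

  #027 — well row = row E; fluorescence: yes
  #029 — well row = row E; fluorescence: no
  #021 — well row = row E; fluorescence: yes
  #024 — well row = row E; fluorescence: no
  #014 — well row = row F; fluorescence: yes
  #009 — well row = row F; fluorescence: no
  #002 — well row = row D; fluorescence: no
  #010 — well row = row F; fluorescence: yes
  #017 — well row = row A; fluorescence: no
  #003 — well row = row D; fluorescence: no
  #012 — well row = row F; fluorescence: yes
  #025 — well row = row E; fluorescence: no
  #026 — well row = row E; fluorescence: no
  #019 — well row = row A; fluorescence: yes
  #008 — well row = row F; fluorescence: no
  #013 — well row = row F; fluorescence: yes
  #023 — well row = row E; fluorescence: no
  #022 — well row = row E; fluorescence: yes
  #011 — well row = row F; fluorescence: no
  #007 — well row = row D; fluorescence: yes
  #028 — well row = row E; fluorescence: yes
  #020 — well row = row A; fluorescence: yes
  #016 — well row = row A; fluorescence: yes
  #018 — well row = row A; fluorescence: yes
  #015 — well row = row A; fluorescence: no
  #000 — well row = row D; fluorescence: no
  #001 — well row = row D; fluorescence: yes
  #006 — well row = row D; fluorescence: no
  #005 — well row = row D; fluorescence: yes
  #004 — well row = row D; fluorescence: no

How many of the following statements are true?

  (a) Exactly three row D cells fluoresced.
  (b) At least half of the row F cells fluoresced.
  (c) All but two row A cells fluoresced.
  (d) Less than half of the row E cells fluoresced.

4

(a) row D: |A| = 8, |A ∩ B| = 3; needs |A ∩ B| = 3 — true.
(b) row F: |A| = 7, |A ∩ B| = 4; needs |A ∩ B| ≥ |A ∖ B| — true.
(c) row A: |A| = 6, |A ∩ B| = 4; needs |A ∖ B| = 2 — true.
(d) row E: |A| = 9, |A ∩ B| = 4; needs |A ∩ B| < |A ∖ B| — true.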